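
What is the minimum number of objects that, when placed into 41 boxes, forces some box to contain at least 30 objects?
n = (30 − 1)·41 + 1 = 1190

By the generalised pigeonhole principle, to guarantee some box contains ≥ r objects we need more than (r − 1) · k objects total. Threshold: n = (r − 1) · k + 1. With r = 30 and k = 41: n = 29 · 41 + 1 = 1189 + 1 = 1190. For n = 1189 = 29 · 41, we can put exactly 29 objects in every box, avoiding 30 in any single one — so 1190 is tight.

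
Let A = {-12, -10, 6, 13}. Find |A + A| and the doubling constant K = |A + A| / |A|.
K = |A + A| / |A| = 10/4 = 5/2

Enumerate A + A = {a + b : a, b ∈ A}. With |A| = 4, there are |A|^2 = 16 ordered sum pairs; collecting distinct values, A + A = {-24, -22, -20, -6, -4, 1, 3, 12, 19, 26}, so |A + A| = 10. Thus K = 10/4 = 5/2. For comparison, the minimum possible |A + A| over all 4-element sets is 2·4 − 1 = 7 (so min K = 7/4), attained only by arithmetic progressions.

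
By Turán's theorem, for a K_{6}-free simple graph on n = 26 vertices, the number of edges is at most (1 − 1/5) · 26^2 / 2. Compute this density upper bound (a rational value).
Turán density bound = (4/5) · 26^2/2 = 1352/5 ≈ 270.4

Turán's theorem: ex(n, K_{r+1}) is achieved by the complete r-partite Turán graph T(n, r) with parts as balanced as possible, and is at most (1 − 1/r) · n^2/2. For r = 5, n = 26: the density bound is (4/5) · 676/2 = 1352/5 ≈ 270.4. The integer-valued extremum is e(T(26, 5)) = 270, which is strictly less than the density bound 1352/5 since 5 ∤ 26 (the parts of T(26, 5) cannot all be equal).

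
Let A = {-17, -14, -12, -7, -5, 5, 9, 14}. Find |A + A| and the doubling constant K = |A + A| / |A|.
K = |A + A| / |A| = 30/8 = 15/4

Enumerate A + A = {a + b : a, b ∈ A}. With |A| = 8, there are |A|^2 = 64 ordered sum pairs; collecting distinct values, A + A = {-34, -31, -29, -28, -26, -24, -22, -21, -19, -17, -14, -12, -10, -9, -8, -7, -5, -3, -2, 0, 2, 4, 7, 9, 10, 14, 18, 19, 23, 28}, so |A + A| = 30. Thus K = 30/8 = 15/4. For comparison, the minimum possible |A + A| over all 8-element sets is 2·8 − 1 = 15 (so min K = 15/8), attained only by arithmetic progressions.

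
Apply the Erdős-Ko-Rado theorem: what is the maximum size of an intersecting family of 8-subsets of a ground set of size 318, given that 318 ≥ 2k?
max |F| = C(317, 7) = 59705636264508

The Erdős-Ko-Rado theorem states: for n ≥ 2k, an intersecting family of k-subsets of an n-element set has size at most C(n − 1, k − 1), with equality for 'star' families {A ⊆ [n] : |A| = k, i ∈ A} (fix an element i). For n = 318, k = 8: C(317, 7) = 59705636264508.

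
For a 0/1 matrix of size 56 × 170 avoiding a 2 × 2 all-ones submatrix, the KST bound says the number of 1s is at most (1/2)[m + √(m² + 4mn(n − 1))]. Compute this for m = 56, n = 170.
z(56, 170; 2, 2) ≤ (1/2)[56 + √(56² + 4·56·170·169)] = (1/2)[56 + √6438656] = 1296.7253

Kővári–Sós–Turán: let r_1, ..., r_56 be the row sums and z = Σ r_i the total number of 1s. Each pair of columns can share at most one row with both entries 1 (else a 2×2 all-ones block appears), so Σ_i C(r_i, 2) ≤ C(170, 2) = 14365. By convexity Σ_i C(r_i, 2) ≥ 56·C(z/56, 2) = z(z − 56)/(2·56), giving z² − 56z − 56·170·169 ≤ 0 and hence z ≤ (1/2)[56 + √(3136 + 4·1608880)] = (1/2)[56 + √6438656] ≈ (1/2)(56 + 2537.4507) = 1296.7253.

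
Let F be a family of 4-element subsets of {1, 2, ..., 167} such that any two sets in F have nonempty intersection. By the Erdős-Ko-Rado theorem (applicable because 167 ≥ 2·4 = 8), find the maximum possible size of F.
max |F| = C(166, 3) = 748660

The Erdős-Ko-Rado theorem states: for n ≥ 2k, an intersecting family of k-subsets of an n-element set has size at most C(n − 1, k − 1), with equality for 'star' families {A ⊆ [n] : |A| = k, i ∈ A} (fix an element i). For n = 167, k = 4: C(166, 3) = 748660.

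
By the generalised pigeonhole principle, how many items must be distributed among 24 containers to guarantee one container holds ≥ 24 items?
n = (24 − 1)·24 + 1 = 553

By the generalised pigeonhole principle, to guarantee some box contains ≥ r objects we need more than (r − 1) · k objects total. Threshold: n = (r − 1) · k + 1. With r = 24 and k = 24: n = 23 · 24 + 1 = 552 + 1 = 553. For n = 552 = 23 · 24, we can put exactly 23 objects in every box, avoiding 24 in any single one — so 553 is tight.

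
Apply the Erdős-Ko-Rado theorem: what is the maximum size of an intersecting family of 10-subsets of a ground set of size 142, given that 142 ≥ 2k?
max |F| = C(141, 9) = 46776495948315

The Erdős-Ko-Rado theorem states: for n ≥ 2k, an intersecting family of k-subsets of an n-element set has size at most C(n − 1, k − 1), with equality for 'star' families {A ⊆ [n] : |A| = k, i ∈ A} (fix an element i). For n = 142, k = 10: C(141, 9) = 46776495948315.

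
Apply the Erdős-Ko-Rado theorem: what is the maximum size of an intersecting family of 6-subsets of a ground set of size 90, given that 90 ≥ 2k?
max |F| = C(89, 5) = 41507642

The Erdős-Ko-Rado theorem states: for n ≥ 2k, an intersecting family of k-subsets of an n-element set has size at most C(n − 1, k − 1), with equality for 'star' families {A ⊆ [n] : |A| = k, i ∈ A} (fix an element i). For n = 90, k = 6: C(89, 5) = 41507642.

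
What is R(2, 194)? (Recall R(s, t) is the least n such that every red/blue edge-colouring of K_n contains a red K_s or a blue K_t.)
R(2, 194) = 194

R(2, k) = k for all k ≥ 2: in a 2-colouring of K_k, either some edge is red (a red K_2) or all edges are blue (a blue K_k). And K_{193} coloured all-blue has no blue K_194, so R(2, 194) > 193. Hence R(2, 194) = 194.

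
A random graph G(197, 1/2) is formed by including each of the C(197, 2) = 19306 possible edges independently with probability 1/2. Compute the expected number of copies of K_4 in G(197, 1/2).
E[# K_4] = C(197, 4) · (1/2)^C(4, 2) = 60862165 / 2^6 = 950971.328125

For each 4-subset S of vertices (there are C(197, 4) = 60862165 such S), let X_S = 1 if S induces a K_4 (all C(4, 2) = 6 edges present). Then P(X_S = 1) = (1/2)^6 = 1/64. By linearity of expectation, E[# K_4] = C(197, 4) · (1/2)^6 = 60862165 / 64 = 950971.328125.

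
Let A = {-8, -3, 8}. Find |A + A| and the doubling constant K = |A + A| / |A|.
K = |A + A| / |A| = 6/3 = 2

Enumerate A + A = {a + b : a, b ∈ A}. With |A| = 3, there are |A|^2 = 9 ordered sum pairs; collecting distinct values, A + A = {-16, -11, -6, 0, 5, 16}, so |A + A| = 6. Thus K = 6/3 = 2. For comparison, the minimum possible |A + A| over all 3-element sets is 2·3 − 1 = 5 (so min K = 5/3), attained only by arithmetic progressions.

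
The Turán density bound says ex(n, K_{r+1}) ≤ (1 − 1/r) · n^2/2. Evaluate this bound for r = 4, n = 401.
Turán density bound = (3/4) · 401^2/2 = 482403/8 ≈ 60300.375

Turán's theorem: ex(n, K_{r+1}) is achieved by the complete r-partite Turán graph T(n, r) with parts as balanced as possible, and is at most (1 − 1/r) · n^2/2. For r = 4, n = 401: the density bound is (3/4) · 160801/2 = 482403/8 ≈ 60300.375. The integer-valued extremum is e(T(401, 4)) = 60300, which is strictly less than the density bound 482403/8 since 4 ∤ 401 (the parts of T(401, 4) cannot all be equal).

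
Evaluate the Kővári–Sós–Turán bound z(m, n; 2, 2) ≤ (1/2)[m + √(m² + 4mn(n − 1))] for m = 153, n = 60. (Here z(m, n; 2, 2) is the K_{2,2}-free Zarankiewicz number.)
z(153, 60; 2, 2) ≤ (1/2)[153 + √(153² + 4·153·60·59)] = (1/2)[153 + √2189889] = 816.4137

Kővári–Sós–Turán: let r_1, ..., r_153 be the row sums and z = Σ r_i the total number of 1s. Each pair of columns can share at most one row with both entries 1 (else a 2×2 all-ones block appears), so Σ_i C(r_i, 2) ≤ C(60, 2) = 1770. By convexity Σ_i C(r_i, 2) ≥ 153·C(z/153, 2) = z(z − 153)/(2·153), giving z² − 153z − 153·60·59 ≤ 0 and hence z ≤ (1/2)[153 + √(23409 + 4·541620)] = (1/2)[153 + √2189889] ≈ (1/2)(153 + 1479.8274) = 816.4137.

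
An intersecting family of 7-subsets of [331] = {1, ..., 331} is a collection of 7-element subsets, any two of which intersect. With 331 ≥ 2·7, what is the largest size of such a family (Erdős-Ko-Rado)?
max |F| = C(330, 6) = 1713562300450

The Erdős-Ko-Rado theorem states: for n ≥ 2k, an intersecting family of k-subsets of an n-element set has size at most C(n − 1, k − 1), with equality for 'star' families {A ⊆ [n] : |A| = k, i ∈ A} (fix an element i). For n = 331, k = 7: C(330, 6) = 1713562300450.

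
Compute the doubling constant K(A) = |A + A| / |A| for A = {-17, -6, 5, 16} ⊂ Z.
K = |A + A| / |A| = 7/4

Enumerate A + A = {a + b : a, b ∈ A}. With |A| = 4, there are |A|^2 = 16 ordered sum pairs; collecting distinct values, A + A = {-34, -23, -12, -1, 10, 21, 32}, so |A + A| = 7. Thus K = 7/4. Here |A + A| = 2|A| − 1 = 7, the minimum possible — so K = 7/4 is minimal, which holds iff A is an arithmetic progression.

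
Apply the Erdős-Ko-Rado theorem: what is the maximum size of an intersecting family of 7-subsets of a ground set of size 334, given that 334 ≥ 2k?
max |F| = C(333, 6) = 1809928822548

The Erdős-Ko-Rado theorem states: for n ≥ 2k, an intersecting family of k-subsets of an n-element set has size at most C(n − 1, k − 1), with equality for 'star' families {A ⊆ [n] : |A| = k, i ∈ A} (fix an element i). For n = 334, k = 7: C(333, 6) = 1809928822548.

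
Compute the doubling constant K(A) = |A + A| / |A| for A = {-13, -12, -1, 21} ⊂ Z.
K = |A + A| / |A| = 10/4 = 5/2

Enumerate A + A = {a + b : a, b ∈ A}. With |A| = 4, there are |A|^2 = 16 ordered sum pairs; collecting distinct values, A + A = {-26, -25, -24, -14, -13, -2, 8, 9, 20, 42}, so |A + A| = 10. Thus K = 10/4 = 5/2. For comparison, the minimum possible |A + A| over all 4-element sets is 2·4 − 1 = 7 (so min K = 7/4), attained only by arithmetic progressions.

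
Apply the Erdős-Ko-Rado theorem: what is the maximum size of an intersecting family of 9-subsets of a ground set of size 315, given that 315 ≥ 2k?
max |F| = C(314, 8) = 2142287286510943

Erdős-Ko-Rado (1961): when n ≥ 2k, max |F| = C(n−1, k−1). The bound is attained by the star {A : i ∈ A} for any fixed i ∈ [n]. Here C(315−1, 9−1) = C(314, 8) = 2142287286510943.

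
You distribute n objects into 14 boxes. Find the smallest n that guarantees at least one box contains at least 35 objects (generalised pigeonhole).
n = (35 − 1)·14 + 1 = 477

By the generalised pigeonhole principle, to guarantee some box contains ≥ r objects we need more than (r − 1) · k objects total. Threshold: n = (r − 1) · k + 1. With r = 35 and k = 14: n = 34 · 14 + 1 = 476 + 1 = 477. For n = 476 = 34 · 14, we can put exactly 34 objects in every box, avoiding 35 in any single one — so 477 is tight.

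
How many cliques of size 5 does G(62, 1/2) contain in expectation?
E[# K_5] = C(62, 5) · (1/2)^C(5, 2) = 6471002 / 2^10 = 3235501/512 ≈ 6319.337891

For each 5-subset S of vertices (there are C(62, 5) = 6471002 such S), let X_S = 1 if S induces a K_5 (all C(5, 2) = 10 edges present). Then P(X_S = 1) = (1/2)^10 = 1/1024. By linearity of expectation, E[# K_5] = C(62, 5) · (1/2)^10 = 6471002 / 1024 = 3235501/512 ≈ 6319.337891.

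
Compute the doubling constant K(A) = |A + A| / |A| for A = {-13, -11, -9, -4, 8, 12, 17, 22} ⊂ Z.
K = |A + A| / |A| = 30/8 = 15/4

Enumerate A + A = {a + b : a, b ∈ A}. With |A| = 8, there are |A|^2 = 64 ordered sum pairs; collecting distinct values, A + A = {-26, -24, -22, -20, -18, -17, -15, -13, -8, -5, -3, -1, 1, 3, 4, 6, 8, 9, 11, 13, 16, 18, 20, 24, 25, 29, 30, 34, 39, 44}, so |A + A| = 30. Thus K = 30/8 = 15/4. For comparison, the minimum possible |A + A| over all 8-element sets is 2·8 − 1 = 15 (so min K = 15/8), attained only by arithmetic progressions.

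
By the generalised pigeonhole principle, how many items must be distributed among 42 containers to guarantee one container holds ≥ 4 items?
n = (4 − 1)·42 + 1 = 127

By the generalised pigeonhole principle, to guarantee some box contains ≥ r objects we need more than (r − 1) · k objects total. Threshold: n = (r − 1) · k + 1. With r = 4 and k = 42: n = 3 · 42 + 1 = 126 + 1 = 127. For n = 126 = 3 · 42, we can put exactly 3 objects in every box, avoiding 4 in any single one — so 127 is tight.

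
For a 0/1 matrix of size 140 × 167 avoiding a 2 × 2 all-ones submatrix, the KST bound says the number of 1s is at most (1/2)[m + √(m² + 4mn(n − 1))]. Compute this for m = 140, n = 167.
z(140, 167; 2, 2) ≤ (1/2)[140 + √(140² + 4·140·167·166)] = (1/2)[140 + √15543920] = 2041.2889

Kővári–Sós–Turán: let r_1, ..., r_140 be the row sums and z = Σ r_i the total number of 1s. Each pair of columns can share at most one row with both entries 1 (else a 2×2 all-ones block appears), so Σ_i C(r_i, 2) ≤ C(167, 2) = 13861. By convexity Σ_i C(r_i, 2) ≥ 140·C(z/140, 2) = z(z − 140)/(2·140), giving z² − 140z − 140·167·166 ≤ 0 and hence z ≤ (1/2)[140 + √(19600 + 4·3881080)] = (1/2)[140 + √15543920] ≈ (1/2)(140 + 3942.5778) = 2041.2889.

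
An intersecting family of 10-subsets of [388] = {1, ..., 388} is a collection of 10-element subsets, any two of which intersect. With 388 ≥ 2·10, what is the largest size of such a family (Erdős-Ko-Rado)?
max |F| = C(387, 9) = 488581602734428720

The Erdős-Ko-Rado theorem states: for n ≥ 2k, an intersecting family of k-subsets of an n-element set has size at most C(n − 1, k − 1), with equality for 'star' families {A ⊆ [n] : |A| = k, i ∈ A} (fix an element i). For n = 388, k = 10: C(387, 9) = 488581602734428720.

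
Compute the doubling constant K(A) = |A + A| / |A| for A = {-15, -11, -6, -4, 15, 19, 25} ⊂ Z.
K = |A + A| / |A| = 27/7

Enumerate A + A = {a + b : a, b ∈ A}. With |A| = 7, there are |A|^2 = 49 ordered sum pairs; collecting distinct values, A + A = {-30, -26, -22, -21, -19, -17, -15, -12, -10, -8, 0, 4, 8, 9, 10, 11, 13, 14, 15, 19, 21, 30, 34, 38, 40, 44, 50}, so |A + A| = 27. Thus K = 27/7. For comparison, the minimum possible |A + A| over all 7-element sets is 2·7 − 1 = 13 (so min K = 13/7), attained only by arithmetic progressions.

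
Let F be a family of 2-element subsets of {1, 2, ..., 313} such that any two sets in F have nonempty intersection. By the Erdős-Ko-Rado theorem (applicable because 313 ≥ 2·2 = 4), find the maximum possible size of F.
max |F| = C(312, 1) = 312

The Erdős-Ko-Rado theorem states: for n ≥ 2k, an intersecting family of k-subsets of an n-element set has size at most C(n − 1, k − 1), with equality for 'star' families {A ⊆ [n] : |A| = k, i ∈ A} (fix an element i). For n = 313, k = 2: C(312, 1) = 312.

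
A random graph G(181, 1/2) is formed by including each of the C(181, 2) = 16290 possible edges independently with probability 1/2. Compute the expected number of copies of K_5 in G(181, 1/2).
E[# K_5] = C(181, 5) · (1/2)^C(5, 2) = 1531144341 / 2^10 ≈ 1495258.145508

For each 5-subset S of vertices (there are C(181, 5) = 1531144341 such S), let X_S = 1 if S induces a K_5 (all C(5, 2) = 10 edges present). Then P(X_S = 1) = (1/2)^10 = 1/1024. By linearity of expectation, E[# K_5] = C(181, 5) · (1/2)^10 = 1531144341 / 1024 ≈ 1495258.145508.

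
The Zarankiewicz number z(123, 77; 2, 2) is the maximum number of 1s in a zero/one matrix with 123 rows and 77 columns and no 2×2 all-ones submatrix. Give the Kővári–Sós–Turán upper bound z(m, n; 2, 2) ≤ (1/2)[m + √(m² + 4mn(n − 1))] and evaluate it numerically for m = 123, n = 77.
z(123, 77; 2, 2) ≤ (1/2)[123 + √(123² + 4·123·77·76)] = (1/2)[123 + √2894313] = 912.134

Kővári–Sós–Turán: let r_1, ..., r_123 be the row sums and z = Σ r_i the total number of 1s. Each pair of columns can share at most one row with both entries 1 (else a 2×2 all-ones block appears), so Σ_i C(r_i, 2) ≤ C(77, 2) = 2926. By convexity Σ_i C(r_i, 2) ≥ 123·C(z/123, 2) = z(z − 123)/(2·123), giving z² − 123z − 123·77·76 ≤ 0 and hence z ≤ (1/2)[123 + √(15129 + 4·719796)] = (1/2)[123 + √2894313] ≈ (1/2)(123 + 1701.2681) = 912.134.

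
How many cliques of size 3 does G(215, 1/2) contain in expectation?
E[# K_3] = C(215, 3) · (1/2)^C(3, 2) = 1633355 / 2^3 = 204169.375

For each 3-subset S of vertices (there are C(215, 3) = 1633355 such S), let X_S = 1 if S induces a K_3 (all C(3, 2) = 3 edges present). Then P(X_S = 1) = (1/2)^3 = 1/8. By linearity of expectation, E[# K_3] = C(215, 3) · (1/2)^3 = 1633355 / 8 = 204169.375.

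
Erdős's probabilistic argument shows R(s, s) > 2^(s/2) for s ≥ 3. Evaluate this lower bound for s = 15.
2^(15/2) = 181.0193; so R(15, 15) > 181.0193

Colour each edge of K_n uniformly at random with red/blue. The expected number of monochromatic K_15 is C(n, 15) · 2 · 2^(−C(15,2)). If C(n, 15) · 2^(1 − C(15,2)) < 1, then with positive probability no monochromatic K_15 exists, so R(15, 15) > n. The standard estimate C(n, 15) ≤ n^15/15! shows this inequality holds whenever n ≤ 2^(15/2) (since 15! · 2^(C(15,2) − 1) > 2^(15^2/2) ≥ n^15). Hence R(15, 15) > 2^(15/2) = 181.0193.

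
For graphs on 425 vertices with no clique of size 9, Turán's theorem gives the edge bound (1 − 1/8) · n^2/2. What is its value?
Turán density bound = (7/8) · 425^2/2 = 1264375/16 ≈ 79023.4375

Turán's theorem: ex(n, K_{r+1}) is achieved by the complete r-partite Turán graph T(n, r) with parts as balanced as possible, and is at most (1 − 1/r) · n^2/2. For r = 8, n = 425: the density bound is (7/8) · 180625/2 = 1264375/16 ≈ 79023.4375. The integer-valued extremum is e(T(425, 8)) = 79023, which is strictly less than the density bound 1264375/16 since 8 ∤ 425 (the parts of T(425, 8) cannot all be equal).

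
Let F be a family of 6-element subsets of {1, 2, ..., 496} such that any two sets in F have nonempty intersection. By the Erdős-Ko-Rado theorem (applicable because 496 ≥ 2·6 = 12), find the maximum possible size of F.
max |F| = C(495, 5) = 242685828099

The Erdős-Ko-Rado theorem states: for n ≥ 2k, an intersecting family of k-subsets of an n-element set has size at most C(n − 1, k − 1), with equality for 'star' families {A ⊆ [n] : |A| = k, i ∈ A} (fix an element i). For n = 496, k = 6: C(495, 5) = 242685828099.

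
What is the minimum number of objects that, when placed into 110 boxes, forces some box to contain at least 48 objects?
n = (48 − 1)·110 + 1 = 5171

By the generalised pigeonhole principle, to guarantee some box contains ≥ r objects we need more than (r − 1) · k objects total. Threshold: n = (r − 1) · k + 1. With r = 48 and k = 110: n = 47 · 110 + 1 = 5170 + 1 = 5171. For n = 5170 = 47 · 110, we can put exactly 47 objects in every box, avoiding 48 in any single one — so 5171 is tight.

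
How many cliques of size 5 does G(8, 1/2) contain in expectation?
E[# K_5] = C(8, 5) · (1/2)^C(5, 2) = 56 / 2^10 = 7/128 = 0.0546875

For each 5-subset S of vertices (there are C(8, 5) = 56 such S), let X_S = 1 if S induces a K_5 (all C(5, 2) = 10 edges present). Then P(X_S = 1) = (1/2)^10 = 1/1024. By linearity of expectation, E[# K_5] = C(8, 5) · (1/2)^10 = 56 / 1024 = 7/128 = 0.0546875.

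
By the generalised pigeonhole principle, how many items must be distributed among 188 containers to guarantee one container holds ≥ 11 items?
n = (11 − 1)·188 + 1 = 1881

By the generalised pigeonhole principle, to guarantee some box contains ≥ r objects we need more than (r − 1) · k objects total. Threshold: n = (r − 1) · k + 1. With r = 11 and k = 188: n = 10 · 188 + 1 = 1880 + 1 = 1881. For n = 1880 = 10 · 188, we can put exactly 10 objects in every box, avoiding 11 in any single one — so 1881 is tight.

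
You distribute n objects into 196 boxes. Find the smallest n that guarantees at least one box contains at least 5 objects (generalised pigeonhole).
n = (5 − 1)·196 + 1 = 785

By the generalised pigeonhole principle, to guarantee some box contains ≥ r objects we need more than (r − 1) · k objects total. Threshold: n = (r − 1) · k + 1. With r = 5 and k = 196: n = 4 · 196 + 1 = 784 + 1 = 785. For n = 784 = 4 · 196, we can put exactly 4 objects in every box, avoiding 5 in any single one — so 785 is tight.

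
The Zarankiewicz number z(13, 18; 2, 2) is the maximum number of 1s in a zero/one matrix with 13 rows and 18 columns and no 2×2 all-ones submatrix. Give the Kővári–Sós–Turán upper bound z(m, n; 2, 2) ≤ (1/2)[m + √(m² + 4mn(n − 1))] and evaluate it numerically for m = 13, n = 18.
z(13, 18; 2, 2) ≤ (1/2)[13 + √(13² + 4·13·18·17)] = (1/2)[13 + √16081] = 69.9054

Kővári–Sós–Turán: let r_1, ..., r_13 be the row sums and z = Σ r_i the total number of 1s. Each pair of columns can share at most one row with both entries 1 (else a 2×2 all-ones block appears), so Σ_i C(r_i, 2) ≤ C(18, 2) = 153. By convexity Σ_i C(r_i, 2) ≥ 13·C(z/13, 2) = z(z − 13)/(2·13), giving z² − 13z − 13·18·17 ≤ 0 and hence z ≤ (1/2)[13 + √(169 + 4·3978)] = (1/2)[13 + √16081] ≈ (1/2)(13 + 126.8109) = 69.9054.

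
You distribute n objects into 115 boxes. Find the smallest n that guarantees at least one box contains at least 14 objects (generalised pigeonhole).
n = (14 − 1)·115 + 1 = 1496

By the generalised pigeonhole principle, to guarantee some box contains ≥ r objects we need more than (r − 1) · k objects total. Threshold: n = (r − 1) · k + 1. With r = 14 and k = 115: n = 13 · 115 + 1 = 1495 + 1 = 1496. For n = 1495 = 13 · 115, we can put exactly 13 objects in every box, avoiding 14 in any single one — so 1496 is tight.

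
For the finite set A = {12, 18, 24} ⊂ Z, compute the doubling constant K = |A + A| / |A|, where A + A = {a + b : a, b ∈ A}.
K = |A + A| / |A| = 5/3

Enumerate A + A = {a + b : a, b ∈ A}. With |A| = 3, there are |A|^2 = 9 ordered sum pairs; collecting distinct values, A + A = {24, 30, 36, 42, 48}, so |A + A| = 5. Thus K = 5/3. Here |A + A| = 2|A| − 1 = 5, the minimum possible — so K = 5/3 is minimal, which holds iff A is an arithmetic progression.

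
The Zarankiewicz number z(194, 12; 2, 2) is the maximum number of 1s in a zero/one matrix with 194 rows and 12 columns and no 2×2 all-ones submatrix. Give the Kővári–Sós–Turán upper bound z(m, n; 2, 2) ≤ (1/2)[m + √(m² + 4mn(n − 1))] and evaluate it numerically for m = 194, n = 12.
z(194, 12; 2, 2) ≤ (1/2)[194 + √(194² + 4·194·12·11)] = (1/2)[194 + √140068] = 284.1283

Kővári–Sós–Turán: let r_1, ..., r_194 be the row sums and z = Σ r_i the total number of 1s. Each pair of columns can share at most one row with both entries 1 (else a 2×2 all-ones block appears), so Σ_i C(r_i, 2) ≤ C(12, 2) = 66. By convexity Σ_i C(r_i, 2) ≥ 194·C(z/194, 2) = z(z − 194)/(2·194), giving z² − 194z − 194·12·11 ≤ 0 and hence z ≤ (1/2)[194 + √(37636 + 4·25608)] = (1/2)[194 + √140068] ≈ (1/2)(194 + 374.2566) = 284.1283.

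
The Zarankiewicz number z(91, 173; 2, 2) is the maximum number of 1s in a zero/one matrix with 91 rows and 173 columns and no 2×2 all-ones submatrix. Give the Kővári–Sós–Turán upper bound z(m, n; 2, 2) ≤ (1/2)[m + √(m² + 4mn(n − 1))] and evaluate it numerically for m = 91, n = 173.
z(91, 173; 2, 2) ≤ (1/2)[91 + √(91² + 4·91·173·172)] = (1/2)[91 + √10839465] = 1691.6671

Kővári–Sós–Turán: let r_1, ..., r_91 be the row sums and z = Σ r_i the total number of 1s. Each pair of columns can share at most one row with both entries 1 (else a 2×2 all-ones block appears), so Σ_i C(r_i, 2) ≤ C(173, 2) = 14878. By convexity Σ_i C(r_i, 2) ≥ 91·C(z/91, 2) = z(z − 91)/(2·91), giving z² − 91z − 91·173·172 ≤ 0 and hence z ≤ (1/2)[91 + √(8281 + 4·2707796)] = (1/2)[91 + √10839465] ≈ (1/2)(91 + 3292.3343) = 1691.6671.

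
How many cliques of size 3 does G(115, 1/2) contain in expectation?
E[# K_3] = C(115, 3) · (1/2)^C(3, 2) = 246905 / 2^3 = 30863.125

For each 3-subset S of vertices (there are C(115, 3) = 246905 such S), let X_S = 1 if S induces a K_3 (all C(3, 2) = 3 edges present). Then P(X_S = 1) = (1/2)^3 = 1/8. By linearity of expectation, E[# K_3] = C(115, 3) · (1/2)^3 = 246905 / 8 = 30863.125.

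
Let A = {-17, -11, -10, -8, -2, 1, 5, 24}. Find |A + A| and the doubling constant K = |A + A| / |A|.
K = |A + A| / |A| = 32/8 = 4

Enumerate A + A = {a + b : a, b ∈ A}. With |A| = 8, there are |A|^2 = 64 ordered sum pairs; collecting distinct values, A + A = {-34, -28, -27, -25, -22, -21, -20, -19, -18, -16, -13, -12, -10, -9, -7, -6, -5, -4, -3, -1, 2, 3, 6, 7, 10, 13, 14, 16, 22, 25, 29, 48}, so |A + A| = 32. Thus K = 32/8 = 4. For comparison, the minimum possible |A + A| over all 8-element sets is 2·8 − 1 = 15 (so min K = 15/8), attained only by arithmetic progressions.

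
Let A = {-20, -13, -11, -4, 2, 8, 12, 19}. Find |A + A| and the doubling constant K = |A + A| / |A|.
K = |A + A| / |A| = 31/8

Enumerate A + A = {a + b : a, b ∈ A}. With |A| = 8, there are |A|^2 = 64 ordered sum pairs; collecting distinct values, A + A = {-40, -33, -31, -26, -24, -22, -18, -17, -15, -12, -11, -9, -8, -5, -3, -2, -1, 1, 4, 6, 8, 10, 14, 15, 16, 20, 21, 24, 27, 31, 38}, so |A + A| = 31. Thus K = 31/8. For comparison, the minimum possible |A + A| over all 8-element sets is 2·8 − 1 = 15 (so min K = 15/8), attained only by arithmetic progressions.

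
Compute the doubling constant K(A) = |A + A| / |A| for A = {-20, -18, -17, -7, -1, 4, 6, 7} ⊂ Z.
K = |A + A| / |A| = 32/8 = 4

Enumerate A + A = {a + b : a, b ∈ A}. With |A| = 8, there are |A|^2 = 64 ordered sum pairs; collecting distinct values, A + A = {-40, -38, -37, -36, -35, -34, -27, -25, -24, -21, -19, -18, -16, -14, -13, -12, -11, -10, -8, -3, -2, -1, 0, 3, 5, 6, 8, 10, 11, 12, 13, 14}, so |A + A| = 32. Thus K = 32/8 = 4. For comparison, the minimum possible |A + A| over all 8-element sets is 2·8 − 1 = 15 (so min K = 15/8), attained only by arithmetic progressions.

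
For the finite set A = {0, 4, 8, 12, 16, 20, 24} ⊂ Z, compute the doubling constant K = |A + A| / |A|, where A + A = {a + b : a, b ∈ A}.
K = |A + A| / |A| = 13/7

Enumerate A + A = {a + b : a, b ∈ A}. With |A| = 7, there are |A|^2 = 49 ordered sum pairs; collecting distinct values, A + A = {0, 4, 8, 12, 16, 20, 24, 28, 32, 36, 40, 44, 48}, so |A + A| = 13. Thus K = 13/7. Here |A + A| = 2|A| − 1 = 13, the minimum possible — so K = 13/7 is minimal, which holds iff A is an arithmetic progression.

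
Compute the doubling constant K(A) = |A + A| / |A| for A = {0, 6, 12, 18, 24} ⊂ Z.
K = |A + A| / |A| = 9/5

Enumerate A + A = {a + b : a, b ∈ A}. With |A| = 5, there are |A|^2 = 25 ordered sum pairs; collecting distinct values, A + A = {0, 6, 12, 18, 24, 30, 36, 42, 48}, so |A + A| = 9. Thus K = 9/5. Here |A + A| = 2|A| − 1 = 9, the minimum possible — so K = 9/5 is minimal, which holds iff A is an arithmetic progression.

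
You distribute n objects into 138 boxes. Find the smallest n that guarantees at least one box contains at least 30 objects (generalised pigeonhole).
n = (30 − 1)·138 + 1 = 4003

By the generalised pigeonhole principle, to guarantee some box contains ≥ r objects we need more than (r − 1) · k objects total. Threshold: n = (r − 1) · k + 1. With r = 30 and k = 138: n = 29 · 138 + 1 = 4002 + 1 = 4003. For n = 4002 = 29 · 138, we can put exactly 29 objects in every box, avoiding 30 in any single one — so 4003 is tight.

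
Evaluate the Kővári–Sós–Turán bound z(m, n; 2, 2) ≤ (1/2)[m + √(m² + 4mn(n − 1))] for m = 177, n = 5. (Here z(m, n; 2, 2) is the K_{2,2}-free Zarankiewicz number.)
z(177, 5; 2, 2) ≤ (1/2)[177 + √(177² + 4·177·5·4)] = (1/2)[177 + √45489] = 195.1408

Kővári–Sós–Turán: let r_1, ..., r_177 be the row sums and z = Σ r_i the total number of 1s. Each pair of columns can share at most one row with both entries 1 (else a 2×2 all-ones block appears), so Σ_i C(r_i, 2) ≤ C(5, 2) = 10. By convexity Σ_i C(r_i, 2) ≥ 177·C(z/177, 2) = z(z − 177)/(2·177), giving z² − 177z − 177·5·4 ≤ 0 and hence z ≤ (1/2)[177 + √(31329 + 4·3540)] = (1/2)[177 + √45489] ≈ (1/2)(177 + 213.2815) = 195.1408.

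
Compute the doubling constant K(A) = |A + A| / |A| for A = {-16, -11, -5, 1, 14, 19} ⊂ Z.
K = |A + A| / |A| = 19/6

Enumerate A + A = {a + b : a, b ∈ A}. With |A| = 6, there are |A|^2 = 36 ordered sum pairs; collecting distinct values, A + A = {-32, -27, -22, -21, -16, -15, -10, -4, -2, 2, 3, 8, 9, 14, 15, 20, 28, 33, 38}, so |A + A| = 19. Thus K = 19/6. For comparison, the minimum possible |A + A| over all 6-element sets is 2·6 − 1 = 11 (so min K = 11/6), attained only by arithmetic progressions.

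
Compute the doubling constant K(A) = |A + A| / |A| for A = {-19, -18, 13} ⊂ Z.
K = |A + A| / |A| = 6/3 = 2

Enumerate A + A = {a + b : a, b ∈ A}. With |A| = 3, there are |A|^2 = 9 ordered sum pairs; collecting distinct values, A + A = {-38, -37, -36, -6, -5, 26}, so |A + A| = 6. Thus K = 6/3 = 2. For comparison, the minimum possible |A + A| over all 3-element sets is 2·3 − 1 = 5 (so min K = 5/3), attained only by arithmetic progressions.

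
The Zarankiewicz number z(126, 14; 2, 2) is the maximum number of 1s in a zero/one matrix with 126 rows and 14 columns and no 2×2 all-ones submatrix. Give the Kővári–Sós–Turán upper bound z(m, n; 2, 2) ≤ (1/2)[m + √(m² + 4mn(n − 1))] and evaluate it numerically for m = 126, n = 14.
z(126, 14; 2, 2) ≤ (1/2)[126 + √(126² + 4·126·14·13)] = (1/2)[126 + √107604] = 227.0152

Kővári–Sós–Turán: let r_1, ..., r_126 be the row sums and z = Σ r_i the total number of 1s. Each pair of columns can share at most one row with both entries 1 (else a 2×2 all-ones block appears), so Σ_i C(r_i, 2) ≤ C(14, 2) = 91. By convexity Σ_i C(r_i, 2) ≥ 126·C(z/126, 2) = z(z − 126)/(2·126), giving z² − 126z − 126·14·13 ≤ 0 and hence z ≤ (1/2)[126 + √(15876 + 4·22932)] = (1/2)[126 + √107604] ≈ (1/2)(126 + 328.0305) = 227.0152.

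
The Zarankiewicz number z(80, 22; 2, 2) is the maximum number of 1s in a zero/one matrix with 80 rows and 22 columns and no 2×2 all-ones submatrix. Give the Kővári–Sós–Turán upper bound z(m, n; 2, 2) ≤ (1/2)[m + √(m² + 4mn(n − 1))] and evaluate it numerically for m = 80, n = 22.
z(80, 22; 2, 2) ≤ (1/2)[80 + √(80² + 4·80·22·21)] = (1/2)[80 + √154240] = 236.367

Kővári–Sós–Turán: let r_1, ..., r_80 be the row sums and z = Σ r_i the total number of 1s. Each pair of columns can share at most one row with both entries 1 (else a 2×2 all-ones block appears), so Σ_i C(r_i, 2) ≤ C(22, 2) = 231. By convexity Σ_i C(r_i, 2) ≥ 80·C(z/80, 2) = z(z − 80)/(2·80), giving z² − 80z − 80·22·21 ≤ 0 and hence z ≤ (1/2)[80 + √(6400 + 4·36960)] = (1/2)[80 + √154240] ≈ (1/2)(80 + 392.734) = 236.367.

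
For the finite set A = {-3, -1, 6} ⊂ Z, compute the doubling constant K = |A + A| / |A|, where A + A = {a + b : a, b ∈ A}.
K = |A + A| / |A| = 6/3 = 2

Enumerate A + A = {a + b : a, b ∈ A}. With |A| = 3, there are |A|^2 = 9 ordered sum pairs; collecting distinct values, A + A = {-6, -4, -2, 3, 5, 12}, so |A + A| = 6. Thus K = 6/3 = 2. For comparison, the minimum possible |A + A| over all 3-element sets is 2·3 − 1 = 5 (so min K = 5/3), attained only by arithmetic progressions.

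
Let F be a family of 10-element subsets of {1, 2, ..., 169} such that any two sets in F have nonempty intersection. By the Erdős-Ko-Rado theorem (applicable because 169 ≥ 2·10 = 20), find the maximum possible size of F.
max |F| = C(168, 9) = 236236542585120

The Erdős-Ko-Rado theorem states: for n ≥ 2k, an intersecting family of k-subsets of an n-element set has size at most C(n − 1, k − 1), with equality for 'star' families {A ⊆ [n] : |A| = k, i ∈ A} (fix an element i). For n = 169, k = 10: C(168, 9) = 236236542585120.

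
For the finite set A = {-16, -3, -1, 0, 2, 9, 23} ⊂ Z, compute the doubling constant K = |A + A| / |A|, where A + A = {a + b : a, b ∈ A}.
K = |A + A| / |A| = 27/7

Enumerate A + A = {a + b : a, b ∈ A}. With |A| = 7, there are |A|^2 = 49 ordered sum pairs; collecting distinct values, A + A = {-32, -19, -17, -16, -14, -7, -6, -4, -3, -2, -1, 0, 1, 2, 4, 6, 7, 8, 9, 11, 18, 20, 22, 23, 25, 32, 46}, so |A + A| = 27. Thus K = 27/7. For comparison, the minimum possible |A + A| over all 7-element sets is 2·7 − 1 = 13 (so min K = 13/7), attained only by arithmetic progressions.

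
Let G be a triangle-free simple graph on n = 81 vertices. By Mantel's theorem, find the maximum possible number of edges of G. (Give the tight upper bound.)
ex(81, K_3) = ⌊81^2/4⌋ = 1640

Mantel (1907): a triangle-free graph on n vertices has at most ⌊n^2/4⌋ edges, with equality for the complete bipartite graph K_{⌊n/2⌋, ⌈n/2⌉}. For n = 81: ⌊81^2/4⌋ = ⌊6561/4⌋ = 1640. The extremal graph is K_{40, 41}, which has 40·41 = 1640 edges.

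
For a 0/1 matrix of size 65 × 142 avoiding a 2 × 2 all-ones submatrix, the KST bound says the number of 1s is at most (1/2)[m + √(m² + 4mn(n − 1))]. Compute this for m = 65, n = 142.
z(65, 142; 2, 2) ≤ (1/2)[65 + √(65² + 4·65·142·141)] = (1/2)[65 + √5209945] = 1173.7652

Kővári–Sós–Turán: let r_1, ..., r_65 be the row sums and z = Σ r_i the total number of 1s. Each pair of columns can share at most one row with both entries 1 (else a 2×2 all-ones block appears), so Σ_i C(r_i, 2) ≤ C(142, 2) = 10011. By convexity Σ_i C(r_i, 2) ≥ 65·C(z/65, 2) = z(z − 65)/(2·65), giving z² − 65z − 65·142·141 ≤ 0 and hence z ≤ (1/2)[65 + √(4225 + 4·1301430)] = (1/2)[65 + √5209945] ≈ (1/2)(65 + 2282.5304) = 1173.7652.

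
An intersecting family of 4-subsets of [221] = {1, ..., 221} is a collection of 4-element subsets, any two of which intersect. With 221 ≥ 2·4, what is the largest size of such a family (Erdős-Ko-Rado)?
max |F| = C(220, 3) = 1750540

Erdős-Ko-Rado (1961): when n ≥ 2k, max |F| = C(n−1, k−1). The bound is attained by the star {A : i ∈ A} for any fixed i ∈ [n]. Here C(221−1, 4−1) = C(220, 3) = 1750540.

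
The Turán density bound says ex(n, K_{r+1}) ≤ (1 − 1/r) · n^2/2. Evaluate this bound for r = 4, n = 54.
Turán density bound = (3/4) · 54^2/2 = 2187/2 ≈ 1093.5

Turán's theorem: ex(n, K_{r+1}) is achieved by the complete r-partite Turán graph T(n, r) with parts as balanced as possible, and is at most (1 − 1/r) · n^2/2. For r = 4, n = 54: the density bound is (3/4) · 2916/2 = 2187/2 ≈ 1093.5. The integer-valued extremum is e(T(54, 4)) = 1093, which is strictly less than the density bound 2187/2 since 4 ∤ 54 (the parts of T(54, 4) cannot all be equal).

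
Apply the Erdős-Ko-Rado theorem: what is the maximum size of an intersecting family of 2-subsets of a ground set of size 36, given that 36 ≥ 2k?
max |F| = C(35, 1) = 35

Erdős-Ko-Rado (1961): when n ≥ 2k, max |F| = C(n−1, k−1). The bound is attained by the star {A : i ∈ A} for any fixed i ∈ [n]. Here C(36−1, 2−1) = C(35, 1) = 35.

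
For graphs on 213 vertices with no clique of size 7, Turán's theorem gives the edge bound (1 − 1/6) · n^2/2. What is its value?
Turán density bound = (5/6) · 213^2/2 = 75615/4 ≈ 18903.75

Turán's theorem: ex(n, K_{r+1}) is achieved by the complete r-partite Turán graph T(n, r) with parts as balanced as possible, and is at most (1 − 1/r) · n^2/2. For r = 6, n = 213: the density bound is (5/6) · 45369/2 = 75615/4 ≈ 18903.75. The integer-valued extremum is e(T(213, 6)) = 18903, which is strictly less than the density bound 75615/4 since 6 ∤ 213 (the parts of T(213, 6) cannot all be equal).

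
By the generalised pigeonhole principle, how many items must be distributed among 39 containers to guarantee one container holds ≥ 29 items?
n = (29 − 1)·39 + 1 = 1093

By the generalised pigeonhole principle, to guarantee some box contains ≥ r objects we need more than (r − 1) · k objects total. Threshold: n = (r − 1) · k + 1. With r = 29 and k = 39: n = 28 · 39 + 1 = 1092 + 1 = 1093. For n = 1092 = 28 · 39, we can put exactly 28 objects in every box, avoiding 29 in any single one — so 1093 is tight.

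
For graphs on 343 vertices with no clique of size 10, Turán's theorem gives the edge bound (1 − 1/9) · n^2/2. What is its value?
Turán density bound = (8/9) · 343^2/2 = 470596/9 ≈ 52288.4444

Turán's theorem: ex(n, K_{r+1}) is achieved by the complete r-partite Turán graph T(n, r) with parts as balanced as possible, and is at most (1 − 1/r) · n^2/2. For r = 9, n = 343: the density bound is (8/9) · 117649/2 = 470596/9 ≈ 52288.4444. The integer-valued extremum is e(T(343, 9)) = 52288, which is strictly less than the density bound 470596/9 since 9 ∤ 343 (the parts of T(343, 9) cannot all be equal).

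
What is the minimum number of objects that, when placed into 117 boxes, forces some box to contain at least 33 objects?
n = (33 − 1)·117 + 1 = 3745

By the generalised pigeonhole principle, to guarantee some box contains ≥ r objects we need more than (r − 1) · k objects total. Threshold: n = (r − 1) · k + 1. With r = 33 and k = 117: n = 32 · 117 + 1 = 3744 + 1 = 3745. For n = 3744 = 32 · 117, we can put exactly 32 objects in every box, avoiding 33 in any single one — so 3745 is tight.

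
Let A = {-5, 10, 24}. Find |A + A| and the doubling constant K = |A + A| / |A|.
K = |A + A| / |A| = 6/3 = 2

Enumerate A + A = {a + b : a, b ∈ A}. With |A| = 3, there are |A|^2 = 9 ordered sum pairs; collecting distinct values, A + A = {-10, 5, 19, 20, 34, 48}, so |A + A| = 6. Thus K = 6/3 = 2. For comparison, the minimum possible |A + A| over all 3-element sets is 2·3 − 1 = 5 (so min K = 5/3), attained only by arithmetic progressions.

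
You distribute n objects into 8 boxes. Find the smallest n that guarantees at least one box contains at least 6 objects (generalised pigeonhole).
n = (6 − 1)·8 + 1 = 41

By the generalised pigeonhole principle, to guarantee some box contains ≥ r objects we need more than (r − 1) · k objects total. Threshold: n = (r − 1) · k + 1. With r = 6 and k = 8: n = 5 · 8 + 1 = 40 + 1 = 41. For n = 40 = 5 · 8, we can put exactly 5 objects in every box, avoiding 6 in any single one — so 41 is tight.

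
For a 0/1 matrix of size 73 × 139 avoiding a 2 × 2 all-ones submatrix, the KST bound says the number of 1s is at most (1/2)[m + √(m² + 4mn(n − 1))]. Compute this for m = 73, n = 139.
z(73, 139; 2, 2) ≤ (1/2)[73 + √(73² + 4·73·139·138)] = (1/2)[73 + √5606473] = 1220.3996

Kővári–Sós–Turán: let r_1, ..., r_73 be the row sums and z = Σ r_i the total number of 1s. Each pair of columns can share at most one row with both entries 1 (else a 2×2 all-ones block appears), so Σ_i C(r_i, 2) ≤ C(139, 2) = 9591. By convexity Σ_i C(r_i, 2) ≥ 73·C(z/73, 2) = z(z − 73)/(2·73), giving z² − 73z − 73·139·138 ≤ 0 and hence z ≤ (1/2)[73 + √(5329 + 4·1400286)] = (1/2)[73 + √5606473] ≈ (1/2)(73 + 2367.7992) = 1220.3996.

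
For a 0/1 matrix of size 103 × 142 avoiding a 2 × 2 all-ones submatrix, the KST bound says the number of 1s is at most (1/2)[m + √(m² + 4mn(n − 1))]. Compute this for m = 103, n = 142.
z(103, 142; 2, 2) ≤ (1/2)[103 + √(103² + 4·103·142·141)] = (1/2)[103 + √8259673] = 1488.4823

Kővári–Sós–Turán: let r_1, ..., r_103 be the row sums and z = Σ r_i the total number of 1s. Each pair of columns can share at most one row with both entries 1 (else a 2×2 all-ones block appears), so Σ_i C(r_i, 2) ≤ C(142, 2) = 10011. By convexity Σ_i C(r_i, 2) ≥ 103·C(z/103, 2) = z(z − 103)/(2·103), giving z² − 103z − 103·142·141 ≤ 0 and hence z ≤ (1/2)[103 + √(10609 + 4·2062266)] = (1/2)[103 + √8259673] ≈ (1/2)(103 + 2873.9647) = 1488.4823.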